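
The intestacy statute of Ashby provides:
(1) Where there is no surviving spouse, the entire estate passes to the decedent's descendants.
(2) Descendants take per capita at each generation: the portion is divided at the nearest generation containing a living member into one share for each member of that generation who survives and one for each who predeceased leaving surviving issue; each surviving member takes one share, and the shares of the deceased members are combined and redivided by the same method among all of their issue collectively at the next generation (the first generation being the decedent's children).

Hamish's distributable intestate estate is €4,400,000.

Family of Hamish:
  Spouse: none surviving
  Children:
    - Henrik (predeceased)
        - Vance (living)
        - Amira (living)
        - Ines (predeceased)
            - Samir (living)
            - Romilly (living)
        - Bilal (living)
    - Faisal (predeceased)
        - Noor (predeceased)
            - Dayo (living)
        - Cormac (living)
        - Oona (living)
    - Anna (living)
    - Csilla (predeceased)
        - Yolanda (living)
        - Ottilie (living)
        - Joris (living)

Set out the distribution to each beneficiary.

Vance: €330,000; Amira: €330,000; Samir: €220,000; Romilly: €220,000; Bilal: €330,000; Dayo: €220,000; Cormac: €330,000; Oona: €330,000; Anna: €1,100,000; Yolanda: €330,000; Ottilie: €330,000; Joris: €330,000

The entire €4,400,000 passes to the descendants.
That amount (€4,400,000) is divided at the children's generation into 4 shares of €1,100,000. Anna takes €1,100,000. The 3 shares of the deceased (Henrik, Faisal, and Csilla) are combined into a pool of €3,300,000.
That pool (€3,300,000) is divided at the grandchildren's generation into 10 shares of €330,000. Vance, Amira, Bilal, Cormac, Oona, Yolanda, Ottilie, and Joris each take €330,000. The 2 shares of the deceased (Ines and Noor) are combined into a pool of €660,000.
That pool (€660,000) is divided at the great-grandchildren's generation equally among Samir, Romilly, and Dayo: €220,000 each.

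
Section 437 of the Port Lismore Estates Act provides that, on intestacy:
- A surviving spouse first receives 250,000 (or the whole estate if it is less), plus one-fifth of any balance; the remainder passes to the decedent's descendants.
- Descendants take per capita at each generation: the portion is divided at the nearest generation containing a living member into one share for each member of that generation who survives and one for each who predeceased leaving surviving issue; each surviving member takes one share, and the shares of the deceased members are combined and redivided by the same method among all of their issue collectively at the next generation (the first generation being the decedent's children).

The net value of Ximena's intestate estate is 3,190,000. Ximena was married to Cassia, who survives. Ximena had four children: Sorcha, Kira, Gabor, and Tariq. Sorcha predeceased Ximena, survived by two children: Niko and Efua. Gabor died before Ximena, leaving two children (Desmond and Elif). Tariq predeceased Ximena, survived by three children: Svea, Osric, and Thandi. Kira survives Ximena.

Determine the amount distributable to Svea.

Cassia first takes 250,000, leaving a balance of 2,940,000. Cassia then takes one-fifth of the balance (588,000), for a total of 838,000. The remaining 2,352,000 passes to the descendants.
The descendants' portion (2,352,000) is divided at the children's generation into 4 shares of 588,000. Kira takes 588,000. The 3 shares of the deceased (Sorcha, Gabor, and Tariq) are combined into a pool of 1,764,000.
That pool (1,764,000) is divided at the grandchildren's generation equally among Niko, Efua, Desmond, Elif, Svea, Osric, and Thandi: 252,000 each.

Svea receives 252,000.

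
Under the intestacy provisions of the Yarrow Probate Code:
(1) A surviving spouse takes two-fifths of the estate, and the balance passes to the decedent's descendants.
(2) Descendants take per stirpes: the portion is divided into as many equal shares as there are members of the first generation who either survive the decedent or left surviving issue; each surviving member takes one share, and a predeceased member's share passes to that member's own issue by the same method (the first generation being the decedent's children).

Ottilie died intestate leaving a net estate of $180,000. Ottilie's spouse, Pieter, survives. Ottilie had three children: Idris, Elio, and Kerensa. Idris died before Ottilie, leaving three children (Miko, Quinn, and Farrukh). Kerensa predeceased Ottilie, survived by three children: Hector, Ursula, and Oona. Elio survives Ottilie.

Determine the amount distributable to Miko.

Pieter takes two-fifths of $180,000 = $72,000. The remaining $108,000 passes to the descendants.
The descendants' portion ($108,000) is divided into 3 shares of $36,000: Elio takes $36,000; Idris's $36,000 share passes to Idris's issue; Kerensa's $36,000 share passes to Kerensa's issue.
Idris's share ($36,000) is divided into 3 shares of $12,000: Miko, Quinn, and Farrukh each take $12,000.
Kerensa's share ($36,000) is divided into 3 shares of $12,000: Hector, Ursula, and Oona each take $12,000.

Miko receives $12,000.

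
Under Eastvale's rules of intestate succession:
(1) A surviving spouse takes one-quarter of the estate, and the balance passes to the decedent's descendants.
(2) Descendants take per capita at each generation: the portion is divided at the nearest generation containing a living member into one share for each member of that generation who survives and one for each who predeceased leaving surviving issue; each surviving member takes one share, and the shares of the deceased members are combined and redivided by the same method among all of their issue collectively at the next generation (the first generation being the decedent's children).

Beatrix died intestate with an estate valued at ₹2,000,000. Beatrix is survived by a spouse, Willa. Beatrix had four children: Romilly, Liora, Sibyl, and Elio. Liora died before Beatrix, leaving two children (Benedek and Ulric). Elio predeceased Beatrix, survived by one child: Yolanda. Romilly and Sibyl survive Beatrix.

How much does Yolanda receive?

Yolanda receives ₹250,000.

Willa takes one-quarter of ₹2,000,000 = ₹500,000. The remaining ₹1,500,000 passes to the descendants.
The descendants' portion (₹1,500,000) is divided at the children's generation into 4 shares of ₹375,000. Romilly and Sibyl each take ₹375,000. The 2 shares of the deceased (Liora and Elio) are combined into a pool of ₹750,000.
That pool (₹750,000) is divided at the grandchildren's generation equally among Benedek, Ulric, and Yolanda: ₹250,000 each.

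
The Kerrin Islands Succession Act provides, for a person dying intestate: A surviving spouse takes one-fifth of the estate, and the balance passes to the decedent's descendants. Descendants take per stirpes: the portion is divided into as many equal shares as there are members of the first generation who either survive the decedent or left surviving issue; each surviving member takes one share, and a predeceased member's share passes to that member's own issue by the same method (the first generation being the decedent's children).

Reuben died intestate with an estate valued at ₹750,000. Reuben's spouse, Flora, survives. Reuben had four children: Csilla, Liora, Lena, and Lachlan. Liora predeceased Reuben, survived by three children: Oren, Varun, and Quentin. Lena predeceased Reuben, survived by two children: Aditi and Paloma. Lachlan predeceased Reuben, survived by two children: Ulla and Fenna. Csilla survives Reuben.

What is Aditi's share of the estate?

Flora takes one-fifth of ₹750,000 = ₹150,000. The remaining ₹600,000 passes to the descendants.
The descendants' portion (₹600,000) is divided into 4 shares of ₹150,000: Csilla takes ₹150,000; Liora's ₹150,000 share passes to Liora's issue; Lena's ₹150,000 share passes to Lena's issue; Lachlan's ₹150,000 share passes to Lachlan's issue.
Liora's share (₹150,000) is divided into 3 shares of ₹50,000: Oren, Varun, and Quentin each take ₹50,000.
Lena's share (₹150,000) is divided into 2 shares of ₹75,000: Aditi and Paloma each take ₹75,000.
Lachlan's share (₹150,000) is divided into 2 shares of ₹75,000: Ulla and Fenna each take ₹75,000.

Aditi receives ₹75,000.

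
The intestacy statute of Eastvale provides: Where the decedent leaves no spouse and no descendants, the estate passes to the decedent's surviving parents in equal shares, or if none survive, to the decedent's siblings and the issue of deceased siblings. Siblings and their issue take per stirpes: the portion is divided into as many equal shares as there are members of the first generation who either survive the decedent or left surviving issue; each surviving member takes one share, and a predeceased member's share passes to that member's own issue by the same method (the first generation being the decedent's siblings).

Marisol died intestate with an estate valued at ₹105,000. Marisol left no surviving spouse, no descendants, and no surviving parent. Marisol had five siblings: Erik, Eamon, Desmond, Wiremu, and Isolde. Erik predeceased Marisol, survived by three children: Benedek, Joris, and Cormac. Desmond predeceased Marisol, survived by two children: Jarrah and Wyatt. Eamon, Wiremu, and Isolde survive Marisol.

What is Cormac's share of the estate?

Cormac receives ₹7,000.

The entire ₹105,000 passes to the siblings and their issue.
That amount (₹105,000) is divided into 5 shares of ₹21,000: Eamon, Wiremu, and Isolde each take ₹21,000; Erik's ₹21,000 share passes to Erik's issue; Desmond's ₹21,000 share passes to Desmond's issue.
Erik's share (₹21,000) is divided into 3 shares of ₹7,000: Benedek, Joris, and Cormac each take ₹7,000.
Desmond's share (₹21,000) is divided into 2 shares of ₹10,500: Jarrah and Wyatt each take ₹10,500.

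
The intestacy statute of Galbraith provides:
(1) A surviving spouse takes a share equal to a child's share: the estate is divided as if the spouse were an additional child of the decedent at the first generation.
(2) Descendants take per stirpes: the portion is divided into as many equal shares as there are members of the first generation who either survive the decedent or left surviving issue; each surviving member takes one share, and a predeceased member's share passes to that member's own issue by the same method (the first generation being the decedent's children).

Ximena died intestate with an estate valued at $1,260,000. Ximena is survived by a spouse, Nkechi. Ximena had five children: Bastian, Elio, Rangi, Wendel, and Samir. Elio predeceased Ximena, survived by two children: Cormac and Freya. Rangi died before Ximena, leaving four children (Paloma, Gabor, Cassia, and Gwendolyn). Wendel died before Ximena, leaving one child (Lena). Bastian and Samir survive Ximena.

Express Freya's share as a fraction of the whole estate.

The spouse counts as an additional share at the children's level, so there are 6 primary shares of $210,000. Nkechi takes one such share ($210,000).
The children's combined portion ($1,050,000) is divided into 5 shares of $210,000: Bastian and Samir each take $210,000; Elio's $210,000 share passes to Elio's issue; Rangi's $210,000 share passes to Rangi's issue; Wendel's $210,000 share passes to Wendel's issue.
Elio's share ($210,000) is divided into 2 shares of $105,000: Cormac and Freya each take $105,000.
Rangi's share ($210,000) is divided into 4 shares of $52,500: Paloma, Gabor, Cassia, and Gwendolyn each take $52,500.
Wendel's share ($210,000) passes entirely to Lena.

Freya receives 1/12 of the estate.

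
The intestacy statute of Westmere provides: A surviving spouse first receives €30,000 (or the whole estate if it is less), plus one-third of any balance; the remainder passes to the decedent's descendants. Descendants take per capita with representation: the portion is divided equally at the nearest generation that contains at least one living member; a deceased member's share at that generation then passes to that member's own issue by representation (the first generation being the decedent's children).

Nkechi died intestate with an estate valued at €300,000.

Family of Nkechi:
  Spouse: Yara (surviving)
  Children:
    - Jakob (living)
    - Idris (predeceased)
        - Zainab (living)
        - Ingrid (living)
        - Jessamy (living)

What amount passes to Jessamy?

Yara first takes €30,000, leaving a balance of €270,000. Yara then takes one-third of the balance (€90,000), for a total of €120,000. The remaining €180,000 passes to the descendants.
The descendants' portion (€180,000) is divided into 2 shares of €90,000: Jakob takes €90,000; Idris's €90,000 share passes to Idris's issue.
Idris's share (€90,000) is divided into 3 shares of €30,000: Zainab, Ingrid, and Jessamy each take €30,000.

Jessamy receives €30,000.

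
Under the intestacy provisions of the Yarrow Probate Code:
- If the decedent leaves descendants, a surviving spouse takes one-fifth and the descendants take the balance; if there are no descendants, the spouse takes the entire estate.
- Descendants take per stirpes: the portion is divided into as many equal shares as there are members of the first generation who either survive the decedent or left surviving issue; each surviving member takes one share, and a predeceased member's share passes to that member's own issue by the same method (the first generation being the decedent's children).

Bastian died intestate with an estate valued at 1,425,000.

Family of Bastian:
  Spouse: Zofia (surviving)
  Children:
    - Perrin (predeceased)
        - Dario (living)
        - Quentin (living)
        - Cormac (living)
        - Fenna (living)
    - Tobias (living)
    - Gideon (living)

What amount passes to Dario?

Zofia takes one-fifth of 1,425,000 = 285,000. The remaining 1,140,000 passes to the descendants.
The descendants' portion (1,140,000) is divided into 3 shares of 380,000: Tobias and Gideon each take 380,000; Perrin's 380,000 share passes to Perrin's issue.
Perrin's share (380,000) is divided into 4 shares of 95,000: Dario, Quentin, Cormac, and Fenna each take 95,000.

Dario receives 95,000.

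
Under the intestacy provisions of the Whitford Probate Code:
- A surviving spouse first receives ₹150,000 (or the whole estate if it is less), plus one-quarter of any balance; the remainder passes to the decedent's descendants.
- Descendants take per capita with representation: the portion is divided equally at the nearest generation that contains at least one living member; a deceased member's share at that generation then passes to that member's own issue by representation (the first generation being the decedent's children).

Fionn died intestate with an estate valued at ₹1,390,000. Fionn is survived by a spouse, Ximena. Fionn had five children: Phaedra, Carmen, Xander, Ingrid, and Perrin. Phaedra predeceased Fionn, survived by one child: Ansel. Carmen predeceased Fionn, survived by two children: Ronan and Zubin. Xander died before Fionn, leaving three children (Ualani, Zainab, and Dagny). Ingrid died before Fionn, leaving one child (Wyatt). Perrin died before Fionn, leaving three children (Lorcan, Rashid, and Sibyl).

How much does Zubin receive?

Ximena first takes ₹150,000, leaving a balance of ₹1,240,000. Ximena then takes one-quarter of the balance (₹310,000), for a total of ₹460,000. The remaining ₹930,000 passes to the descendants.
No child survives, so the initial division is made at the grandchildren's generation.
The descendants' portion (₹930,000) is divided into 10 shares of ₹93,000: Ansel, Ronan, Zubin, Ualani, Zainab, Dagny, Wyatt, Lorcan, Rashid, and Sibyl each take ₹93,000.

Zubin receives ₹93,000.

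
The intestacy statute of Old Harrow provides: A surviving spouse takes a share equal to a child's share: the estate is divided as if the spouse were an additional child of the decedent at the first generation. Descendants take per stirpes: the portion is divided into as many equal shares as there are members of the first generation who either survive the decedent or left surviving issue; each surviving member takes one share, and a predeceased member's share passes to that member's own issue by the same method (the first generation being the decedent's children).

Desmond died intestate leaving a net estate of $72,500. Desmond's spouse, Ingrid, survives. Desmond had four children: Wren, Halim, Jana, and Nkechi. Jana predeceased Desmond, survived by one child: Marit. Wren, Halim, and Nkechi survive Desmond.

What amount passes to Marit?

Marit receives $14,500.

The spouse counts as an additional share at the children's level, so there are 5 primary shares of $14,500. Ingrid takes one such share ($14,500).
The children's combined portion ($58,000) is divided into 4 shares of $14,500: Wren, Halim, and Nkechi each take $14,500; Jana's $14,500 share passes to Jana's issue.
Jana's share ($14,500) passes entirely to Marit.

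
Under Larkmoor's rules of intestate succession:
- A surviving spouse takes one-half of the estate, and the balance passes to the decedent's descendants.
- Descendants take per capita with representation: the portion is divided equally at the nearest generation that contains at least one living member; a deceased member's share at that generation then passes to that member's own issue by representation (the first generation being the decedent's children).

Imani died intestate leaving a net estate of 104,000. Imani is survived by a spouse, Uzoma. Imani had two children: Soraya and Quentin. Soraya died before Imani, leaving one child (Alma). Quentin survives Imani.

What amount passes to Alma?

Uzoma takes one-half of 104,000 = 52,000. The remaining 52,000 passes to the descendants.
The descendants' portion (52,000) is divided into 2 shares of 26,000: Quentin takes 26,000; Soraya's 26,000 share passes to Soraya's issue.
Soraya's share (26,000) passes entirely to Alma.

Alma receives 26,000.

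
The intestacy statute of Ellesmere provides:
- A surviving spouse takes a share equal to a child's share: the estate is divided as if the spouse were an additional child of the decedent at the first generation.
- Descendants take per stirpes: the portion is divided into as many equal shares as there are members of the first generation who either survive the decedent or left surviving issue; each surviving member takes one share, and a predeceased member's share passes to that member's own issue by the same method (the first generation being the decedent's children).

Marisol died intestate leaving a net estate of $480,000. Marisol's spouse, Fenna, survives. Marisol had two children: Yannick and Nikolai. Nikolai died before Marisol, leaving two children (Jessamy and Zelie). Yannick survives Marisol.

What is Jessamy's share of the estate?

The spouse counts as an additional share at the children's level, so there are 3 primary shares of $160,000. Fenna takes one such share ($160,000).
The children's combined portion ($320,000) is divided into 2 shares of $160,000: Yannick takes $160,000; Nikolai's $160,000 share passes to Nikolai's issue.
Nikolai's share ($160,000) is divided into 2 shares of $80,000: Jessamy and Zelie each take $80,000.

Jessamy receives $80,000.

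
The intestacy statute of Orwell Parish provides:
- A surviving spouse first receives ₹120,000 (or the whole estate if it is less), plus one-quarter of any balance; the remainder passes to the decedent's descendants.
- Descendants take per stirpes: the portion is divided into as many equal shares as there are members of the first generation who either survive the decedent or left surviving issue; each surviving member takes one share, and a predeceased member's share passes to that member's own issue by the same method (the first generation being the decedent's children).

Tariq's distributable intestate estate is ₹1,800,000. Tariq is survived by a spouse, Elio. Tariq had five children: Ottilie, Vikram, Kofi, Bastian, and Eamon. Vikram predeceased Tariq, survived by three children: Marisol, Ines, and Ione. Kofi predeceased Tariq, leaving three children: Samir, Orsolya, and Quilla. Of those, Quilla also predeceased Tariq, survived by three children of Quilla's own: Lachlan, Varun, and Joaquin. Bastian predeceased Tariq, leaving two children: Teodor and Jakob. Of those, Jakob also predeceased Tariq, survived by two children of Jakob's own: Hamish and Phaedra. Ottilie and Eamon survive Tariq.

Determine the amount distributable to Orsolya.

Elio first takes ₹120,000, leaving a balance of ₹1,680,000. Elio then takes one-quarter of the balance (₹420,000), for a total of ₹540,000. The remaining ₹1,260,000 passes to the descendants.
The descendants' portion (₹1,260,000) is divided into 5 shares of ₹252,000: Ottilie and Eamon each take ₹252,000; Vikram's ₹252,000 share passes to Vikram's issue; Kofi's ₹252,000 share passes to Kofi's issue; Bastian's ₹252,000 share passes to Bastian's issue.
Vikram's share (₹252,000) is divided into 3 shares of ₹84,000: Marisol, Ines, and Ione each take ₹84,000.
Kofi's share (₹252,000) is divided into 3 shares of ₹84,000: Samir and Orsolya each take ₹84,000; Quilla's ₹84,000 share passes to Quilla's issue.
Quilla's share (₹84,000) is divided into 3 shares of ₹28,000: Lachlan, Varun, and Joaquin each take ₹28,000.
Bastian's share (₹252,000) is divided into 2 shares of ₹126,000: Teodor takes ₹126,000; Jakob's ₹126,000 share passes to Jakob's issue.
Jakob's share (₹126,000) is divided into 2 shares of ₹63,000: Hamish and Phaedra each take ₹63,000.

Orsolya receives ₹84,000.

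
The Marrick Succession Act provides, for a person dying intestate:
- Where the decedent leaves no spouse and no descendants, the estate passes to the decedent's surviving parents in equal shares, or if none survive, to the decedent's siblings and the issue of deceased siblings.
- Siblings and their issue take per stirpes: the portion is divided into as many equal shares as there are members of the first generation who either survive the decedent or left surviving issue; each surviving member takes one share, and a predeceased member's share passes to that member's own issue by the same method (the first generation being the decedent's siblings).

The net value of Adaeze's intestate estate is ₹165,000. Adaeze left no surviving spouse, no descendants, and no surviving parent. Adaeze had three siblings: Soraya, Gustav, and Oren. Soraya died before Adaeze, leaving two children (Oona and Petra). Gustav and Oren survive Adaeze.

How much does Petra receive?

The entire ₹165,000 passes to the siblings and their issue.
That amount (₹165,000) is divided into 3 shares of ₹55,000: Gustav and Oren each take ₹55,000; Soraya's ₹55,000 share passes to Soraya's issue.
Soraya's share (₹55,000) is divided into 2 shares of ₹27,500: Oona and Petra each take ₹27,500.

Petra receives ₹27,500.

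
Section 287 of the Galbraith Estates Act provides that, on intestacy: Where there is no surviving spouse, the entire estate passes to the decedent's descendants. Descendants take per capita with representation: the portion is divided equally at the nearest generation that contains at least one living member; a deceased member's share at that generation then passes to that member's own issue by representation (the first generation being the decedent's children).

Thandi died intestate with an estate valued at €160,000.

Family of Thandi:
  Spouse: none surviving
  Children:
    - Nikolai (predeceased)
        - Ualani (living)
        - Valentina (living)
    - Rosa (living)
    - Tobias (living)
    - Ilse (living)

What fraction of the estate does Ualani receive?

Ualani receives 1/8 of the estate.

The entire €160,000 passes to the descendants.
That amount (€160,000) is divided into 4 shares of €40,000: Rosa, Tobias, and Ilse each take €40,000; Nikolai's €40,000 share passes to Nikolai's issue.
Nikolai's share (€40,000) is divided into 2 shares of €20,000: Ualani and Valentina each take €20,000.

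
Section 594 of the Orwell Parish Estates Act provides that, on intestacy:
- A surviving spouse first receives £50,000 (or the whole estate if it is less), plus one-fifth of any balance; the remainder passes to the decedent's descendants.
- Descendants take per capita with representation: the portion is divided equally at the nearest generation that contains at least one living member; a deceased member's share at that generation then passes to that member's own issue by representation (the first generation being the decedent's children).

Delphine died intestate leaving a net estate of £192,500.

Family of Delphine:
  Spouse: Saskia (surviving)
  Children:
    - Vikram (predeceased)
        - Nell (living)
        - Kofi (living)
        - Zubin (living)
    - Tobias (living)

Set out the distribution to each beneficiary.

Saskia: £78,500; Nell: £19,000; Kofi: £19,000; Zubin: £19,000; Tobias: £57,000

Saskia first takes £50,000, leaving a balance of £142,500. Saskia then takes one-fifth of the balance (£28,500), for a total of £78,500. The remaining £114,000 passes to the descendants.
The descendants' portion (£114,000) is divided into 2 shares of £57,000: Tobias takes £57,000; Vikram's £57,000 share passes to Vikram's issue.
Vikram's share (£57,000) is divided into 3 shares of £19,000: Nell, Kofi, and Zubin each take £19,000.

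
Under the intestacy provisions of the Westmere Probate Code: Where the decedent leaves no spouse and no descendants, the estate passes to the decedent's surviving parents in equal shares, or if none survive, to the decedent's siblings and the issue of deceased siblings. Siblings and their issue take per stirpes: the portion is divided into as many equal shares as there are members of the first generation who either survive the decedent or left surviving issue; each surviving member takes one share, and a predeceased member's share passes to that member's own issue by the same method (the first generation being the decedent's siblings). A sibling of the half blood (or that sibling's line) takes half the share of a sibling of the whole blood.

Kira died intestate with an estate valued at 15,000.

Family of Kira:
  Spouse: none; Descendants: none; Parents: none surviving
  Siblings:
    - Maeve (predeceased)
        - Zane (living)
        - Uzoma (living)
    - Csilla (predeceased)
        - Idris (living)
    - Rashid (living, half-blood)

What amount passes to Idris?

The entire 15,000 passes to the siblings and their issue.
Counting each half-blood sibling's line as half a unit, there are 5/2 units in 15,000, so one unit is 6,000. Whole-blood lines (Maeve and Csilla) take 6,000 each; half-blood lines (Rashid) take 3,000 each.
Maeve's share (6,000) is divided into 2 shares of 3,000: Zane and Uzoma each take 3,000.
Csilla's share (6,000) passes entirely to Idris.

Idris receives 6,000.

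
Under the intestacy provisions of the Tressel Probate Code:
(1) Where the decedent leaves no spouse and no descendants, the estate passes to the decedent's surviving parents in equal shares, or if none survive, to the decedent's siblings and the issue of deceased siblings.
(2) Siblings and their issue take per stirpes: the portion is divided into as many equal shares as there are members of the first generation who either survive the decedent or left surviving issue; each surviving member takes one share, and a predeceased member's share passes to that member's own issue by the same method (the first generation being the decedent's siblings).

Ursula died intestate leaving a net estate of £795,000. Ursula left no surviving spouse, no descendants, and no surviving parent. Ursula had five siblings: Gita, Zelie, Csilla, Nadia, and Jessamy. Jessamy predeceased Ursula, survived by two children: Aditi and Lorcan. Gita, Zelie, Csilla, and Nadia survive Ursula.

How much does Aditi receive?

The entire £795,000 passes to the siblings and their issue.
That amount (£795,000) is divided into 5 shares of £159,000: Gita, Zelie, Csilla, and Nadia each take £159,000; Jessamy's £159,000 share passes to Jessamy's issue.
Jessamy's share (£159,000) is divided into 2 shares of £79,500: Aditi and Lorcan each take £79,500.

Aditi receives £79,500.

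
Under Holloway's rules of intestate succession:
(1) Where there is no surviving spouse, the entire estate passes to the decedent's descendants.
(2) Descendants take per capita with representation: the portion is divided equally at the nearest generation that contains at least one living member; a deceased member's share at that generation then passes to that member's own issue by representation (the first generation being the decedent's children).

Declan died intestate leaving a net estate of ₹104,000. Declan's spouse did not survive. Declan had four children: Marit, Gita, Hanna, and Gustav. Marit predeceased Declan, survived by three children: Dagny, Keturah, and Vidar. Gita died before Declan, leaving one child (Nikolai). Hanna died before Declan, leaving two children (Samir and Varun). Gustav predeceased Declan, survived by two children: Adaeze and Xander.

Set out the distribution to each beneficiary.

Dagny: ₹13,000; Keturah: ₹13,000; Vidar: ₹13,000; Nikolai: ₹13,000; Samir: ₹13,000; Varun: ₹13,000; Adaeze: ₹13,000; Xander: ₹13,000

The entire ₹104,000 passes to the descendants.
No child survives, so the initial division is made at the grandchildren's generation.
That amount (₹104,000) is divided into 8 shares of ₹13,000: Dagny, Keturah, Vidar, Nikolai, Samir, Varun, Adaeze, and Xander each take ₹13,000.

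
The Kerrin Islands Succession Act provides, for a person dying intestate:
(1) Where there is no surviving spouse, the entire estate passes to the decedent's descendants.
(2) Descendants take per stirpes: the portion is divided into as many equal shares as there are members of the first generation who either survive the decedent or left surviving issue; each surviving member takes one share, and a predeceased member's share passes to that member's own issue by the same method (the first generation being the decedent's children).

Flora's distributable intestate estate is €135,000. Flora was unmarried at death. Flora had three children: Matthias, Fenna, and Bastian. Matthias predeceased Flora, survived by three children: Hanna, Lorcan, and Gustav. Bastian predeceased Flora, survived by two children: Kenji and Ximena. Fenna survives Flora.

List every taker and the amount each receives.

Hanna: €15,000; Lorcan: €15,000; Gustav: €15,000; Fenna: €45,000; Kenji: €22,500; Ximena: €22,500

The entire €135,000 passes to the descendants.
That amount (€135,000) is divided into 3 shares of €45,000: Fenna takes €45,000; Matthias's €45,000 share passes to Matthias's issue; Bastian's €45,000 share passes to Bastian's issue.
Matthias's share (€45,000) is divided into 3 shares of €15,000: Hanna, Lorcan, and Gustav each take €15,000.
Bastian's share (€45,000) is divided into 2 shares of €22,500: Kenji and Ximena each take €22,500.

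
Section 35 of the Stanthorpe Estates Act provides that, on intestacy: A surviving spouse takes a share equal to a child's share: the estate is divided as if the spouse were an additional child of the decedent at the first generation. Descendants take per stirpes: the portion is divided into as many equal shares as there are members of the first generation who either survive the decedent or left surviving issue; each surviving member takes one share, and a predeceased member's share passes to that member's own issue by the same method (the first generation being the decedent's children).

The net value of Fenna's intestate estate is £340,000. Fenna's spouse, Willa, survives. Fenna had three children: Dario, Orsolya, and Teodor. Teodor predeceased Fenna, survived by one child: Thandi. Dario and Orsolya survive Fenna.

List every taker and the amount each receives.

The spouse counts as an additional share at the children's level, so there are 4 primary shares of £85,000. Willa takes one such share (£85,000).
The children's combined portion (£255,000) is divided into 3 shares of £85,000: Dario and Orsolya each take £85,000; Teodor's £85,000 share passes to Teodor's issue.
Teodor's share (£85,000) passes entirely to Thandi.

Willa: £85,000; Dario: £85,000; Orsolya: £85,000; Thandi: £85,000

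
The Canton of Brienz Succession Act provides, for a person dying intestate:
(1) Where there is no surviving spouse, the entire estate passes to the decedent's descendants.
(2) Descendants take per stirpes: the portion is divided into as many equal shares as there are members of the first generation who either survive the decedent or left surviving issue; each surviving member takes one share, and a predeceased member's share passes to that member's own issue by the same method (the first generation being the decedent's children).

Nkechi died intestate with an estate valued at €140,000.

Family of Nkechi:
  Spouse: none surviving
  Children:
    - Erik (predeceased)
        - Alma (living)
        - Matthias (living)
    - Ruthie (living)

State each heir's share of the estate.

The entire €140,000 passes to the descendants.
That amount (€140,000) is divided into 2 shares of €70,000: Ruthie takes €70,000; Erik's €70,000 share passes to Erik's issue.
Erik's share (€70,000) is divided into 2 shares of €35,000: Alma and Matthias each take €35,000.

Alma: €35,000; Matthias: €35,000; Ruthie: €70,000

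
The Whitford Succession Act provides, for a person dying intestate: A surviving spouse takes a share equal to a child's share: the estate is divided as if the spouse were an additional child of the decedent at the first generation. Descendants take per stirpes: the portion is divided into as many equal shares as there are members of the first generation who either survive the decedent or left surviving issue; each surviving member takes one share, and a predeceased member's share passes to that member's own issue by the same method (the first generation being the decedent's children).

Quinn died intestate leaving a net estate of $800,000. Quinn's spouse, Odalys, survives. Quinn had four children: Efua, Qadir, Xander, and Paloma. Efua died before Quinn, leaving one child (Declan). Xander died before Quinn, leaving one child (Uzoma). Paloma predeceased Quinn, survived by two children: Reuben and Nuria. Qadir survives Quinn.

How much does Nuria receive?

The spouse counts as an additional share at the children's level, so there are 5 primary shares of $160,000. Odalys takes one such share ($160,000).
The children's combined portion ($640,000) is divided into 4 shares of $160,000: Qadir takes $160,000; Efua's $160,000 share passes to Efua's issue; Xander's $160,000 share passes to Xander's issue; Paloma's $160,000 share passes to Paloma's issue.
Efua's share ($160,000) passes entirely to Declan.
Xander's share ($160,000) passes entirely to Uzoma.
Paloma's share ($160,000) is divided into 2 shares of $80,000: Reuben and Nuria each take $80,000.

Nuria receives $80,000.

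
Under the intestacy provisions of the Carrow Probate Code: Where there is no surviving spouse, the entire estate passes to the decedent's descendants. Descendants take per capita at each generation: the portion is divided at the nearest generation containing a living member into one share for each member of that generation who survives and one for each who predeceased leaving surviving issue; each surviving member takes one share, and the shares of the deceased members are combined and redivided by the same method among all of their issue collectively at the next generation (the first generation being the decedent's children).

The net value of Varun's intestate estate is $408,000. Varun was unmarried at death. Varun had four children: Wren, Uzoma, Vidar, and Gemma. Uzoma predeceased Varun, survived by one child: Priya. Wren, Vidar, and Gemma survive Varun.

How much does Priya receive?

The entire $408,000 passes to the descendants.
That amount ($408,000) is divided at the children's generation into 4 shares of $102,000. Wren, Vidar, and Gemma each take $102,000. The remaining share for the deceased Uzoma ($102,000) is carried to the next generation.
That pool ($102,000) passes entirely to Priya, the sole taker at the grandchildren's generation.

Priya receives $102,000.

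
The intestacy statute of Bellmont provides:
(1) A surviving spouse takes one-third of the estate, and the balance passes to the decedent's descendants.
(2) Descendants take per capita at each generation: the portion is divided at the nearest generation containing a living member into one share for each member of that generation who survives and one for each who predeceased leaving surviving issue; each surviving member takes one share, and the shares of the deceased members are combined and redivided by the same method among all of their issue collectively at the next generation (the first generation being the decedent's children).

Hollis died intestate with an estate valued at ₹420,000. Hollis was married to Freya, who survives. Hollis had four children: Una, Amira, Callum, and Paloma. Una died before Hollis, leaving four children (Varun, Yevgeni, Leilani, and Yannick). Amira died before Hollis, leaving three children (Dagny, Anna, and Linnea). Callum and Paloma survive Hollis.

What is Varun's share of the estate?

Varun receives ₹20,000.

Freya takes one-third of ₹420,000 = ₹140,000. The remaining ₹280,000 passes to the descendants.
The descendants' portion (₹280,000) is divided at the children's generation into 4 shares of ₹70,000. Callum and Paloma each take ₹70,000. The 2 shares of the deceased (Una and Amira) are combined into a pool of ₹140,000.
That pool (₹140,000) is divided at the grandchildren's generation equally among Varun, Yevgeni, Leilani, Yannick, Dagny, Anna, and Linnea: ₹20,000 each.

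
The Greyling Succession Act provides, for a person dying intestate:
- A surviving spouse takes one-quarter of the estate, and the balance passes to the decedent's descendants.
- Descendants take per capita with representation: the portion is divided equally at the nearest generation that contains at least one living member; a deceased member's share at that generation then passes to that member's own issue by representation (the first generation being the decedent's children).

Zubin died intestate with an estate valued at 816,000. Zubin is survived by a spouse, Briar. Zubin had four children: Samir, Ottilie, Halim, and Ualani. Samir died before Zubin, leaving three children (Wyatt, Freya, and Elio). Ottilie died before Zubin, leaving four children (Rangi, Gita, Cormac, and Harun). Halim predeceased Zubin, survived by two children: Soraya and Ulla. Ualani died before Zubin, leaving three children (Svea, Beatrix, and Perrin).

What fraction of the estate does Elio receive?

Elio receives 1/16 of the estate.

Briar takes one-quarter of 816,000 = 204,000. The remaining 612,000 passes to the descendants.
No child survives, so the initial division is made at the grandchildren's generation.
The descendants' portion (612,000) is divided into 12 shares of 51,000: Wyatt, Freya, Elio, Rangi, Gita, Cormac, Harun, Soraya, Ulla, Svea, Beatrix, and Perrin each take 51,000.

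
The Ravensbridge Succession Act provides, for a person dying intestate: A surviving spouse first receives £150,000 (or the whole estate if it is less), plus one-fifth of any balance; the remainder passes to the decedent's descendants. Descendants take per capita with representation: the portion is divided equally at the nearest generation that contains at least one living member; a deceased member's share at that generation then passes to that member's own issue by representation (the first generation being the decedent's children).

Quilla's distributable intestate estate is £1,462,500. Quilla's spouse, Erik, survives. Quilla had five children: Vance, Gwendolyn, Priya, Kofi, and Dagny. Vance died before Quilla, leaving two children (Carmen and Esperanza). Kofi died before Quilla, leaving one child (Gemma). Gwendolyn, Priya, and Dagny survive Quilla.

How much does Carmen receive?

Carmen receives £105,000.

Erik first takes £150,000, leaving a balance of £1,312,500. Erik then takes one-fifth of the balance (£262,500), for a total of £412,500. The remaining £1,050,000 passes to the descendants.
The descendants' portion (£1,050,000) is divided into 5 shares of £210,000: Gwendolyn, Priya, and Dagny each take £210,000; Vance's £210,000 share passes to Vance's issue; Kofi's £210,000 share passes to Kofi's issue.
Vance's share (£210,000) is divided into 2 shares of £105,000: Carmen and Esperanza each take £105,000.
Kofi's share (£210,000) passes entirely to Gemma.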